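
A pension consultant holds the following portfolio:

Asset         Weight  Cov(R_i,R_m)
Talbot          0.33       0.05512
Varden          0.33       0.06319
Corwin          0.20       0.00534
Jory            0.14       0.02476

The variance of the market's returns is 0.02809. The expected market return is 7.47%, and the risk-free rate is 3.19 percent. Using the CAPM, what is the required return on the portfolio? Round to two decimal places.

9.83%

β_Talbot = 0.05512 / 0.02809 = 1.9623
β_Varden = 0.06319 / 0.02809 = 2.2496
β_Corwin = 0.00534 / 0.02809 = 0.1901
β_Jory = 0.02476 / 0.02809 = 0.8815
β_P = Σ w_i β_i = 0.33×1.9623 + 0.33×2.2496 + 0.20×0.1901 + 0.14×0.8815 = 1.5514
MRP = 7.47% − 3.19% = 4.28%
E(R_P) = R_f + β_P × MRP = 3.19% + 1.5514 × 4.28% = 9.83%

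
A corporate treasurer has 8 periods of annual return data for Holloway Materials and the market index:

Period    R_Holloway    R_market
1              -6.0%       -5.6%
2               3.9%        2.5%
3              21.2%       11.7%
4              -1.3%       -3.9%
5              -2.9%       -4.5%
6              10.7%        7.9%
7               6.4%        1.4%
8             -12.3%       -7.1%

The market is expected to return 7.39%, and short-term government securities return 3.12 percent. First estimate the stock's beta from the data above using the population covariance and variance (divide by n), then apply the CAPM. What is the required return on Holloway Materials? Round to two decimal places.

9.50%

Mean R_i = (-6.0 + 3.9 + 21.2 − 1.3 − 2.9 + 10.7 + 6.4 − 12.3) / 8 = 2.4625%
Mean R_m = (-5.6 + 2.5 + 11.7 − 3.9 − 4.5 + 7.9 + 1.4 − 7.1) / 8 = 0.3000%
Σ(R_i − R̄_i)(R_m − R̄_m) = 484.4200  ⇒  Cov = 484.4200 / 8 = 60.5525
Σ(R_m − R̄_m)² = 324.0200  ⇒  Var(R_m) = 324.0200 / 8 = 40.5025
β = Cov / Var(R_m) = 60.5525 / 40.5025 = 1.4950
MRP = 7.39% − 3.12% = 4.27%
E(R) = R_f + β × MRP = 3.12% + 1.4950 × 4.27% = 9.50%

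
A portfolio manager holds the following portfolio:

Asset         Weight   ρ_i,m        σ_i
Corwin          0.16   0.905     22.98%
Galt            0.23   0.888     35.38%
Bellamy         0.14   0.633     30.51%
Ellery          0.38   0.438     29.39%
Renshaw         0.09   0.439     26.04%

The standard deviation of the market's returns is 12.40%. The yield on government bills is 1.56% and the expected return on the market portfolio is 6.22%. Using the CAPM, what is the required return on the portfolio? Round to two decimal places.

β_Corwin = 0.905 × 22.98% / 12.40% = 1.6772
β_Galt = 0.888 × 35.38% / 12.40% = 2.5337
β_Bellamy = 0.633 × 30.51% / 12.40% = 1.5575
β_Ellery = 0.438 × 29.39% / 12.40% = 1.0381
β_Renshaw = 0.439 × 26.04% / 12.40% = 0.9219
β_P = Σ w_i β_i = 0.16×1.6772 + 0.23×2.5337 + 0.14×1.5575 + 0.38×1.0381 + 0.09×0.9219 = 1.5466
MRP = 6.22% − 1.56% = 4.66%
E(R_P) = R_f + β_P × MRP = 1.56% + 1.5466 × 4.66% = 8.77%

8.77%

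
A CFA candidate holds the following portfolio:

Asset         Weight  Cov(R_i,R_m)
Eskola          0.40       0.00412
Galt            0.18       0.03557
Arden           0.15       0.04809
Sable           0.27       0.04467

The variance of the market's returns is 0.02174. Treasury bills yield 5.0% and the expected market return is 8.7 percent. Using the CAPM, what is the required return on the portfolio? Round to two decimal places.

9.65%

β_Eskola = 0.00412 / 0.02174 = 0.1895
β_Galt = 0.03557 / 0.02174 = 1.6362
β_Arden = 0.04809 / 0.02174 = 2.2121
β_Sable = 0.04467 / 0.02174 = 2.0547
β_P = Σ w_i β_i = 0.40×0.1895 + 0.18×1.6362 + 0.15×2.2121 + 0.27×2.0547 = 1.2569
MRP = 8.7% − 5.0% = 3.70%
E(R_P) = R_f + β_P × MRP = 5.0% + 1.2569 × 3.7% = 9.65%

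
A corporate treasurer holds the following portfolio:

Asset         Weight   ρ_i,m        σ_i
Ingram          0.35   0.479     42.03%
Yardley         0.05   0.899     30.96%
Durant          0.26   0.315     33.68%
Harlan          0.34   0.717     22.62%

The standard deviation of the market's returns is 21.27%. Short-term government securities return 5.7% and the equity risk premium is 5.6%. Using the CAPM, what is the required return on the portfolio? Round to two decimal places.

10.10%

β_Ingram = 0.479 × 42.03% / 21.27% = 0.9465
β_Yardley = 0.899 × 30.96% / 21.27% = 1.3086
β_Durant = 0.315 × 33.68% / 21.27% = 0.4988
β_Harlan = 0.717 × 22.62% / 21.27% = 0.7625
β_P = Σ w_i β_i = 0.35×0.9465 + 0.05×1.3086 + 0.26×0.4988 + 0.34×0.7625 = 0.7856
E(R_P) = R_f + β_P × MRP = 5.7% + 0.7856 × 5.6% = 10.10%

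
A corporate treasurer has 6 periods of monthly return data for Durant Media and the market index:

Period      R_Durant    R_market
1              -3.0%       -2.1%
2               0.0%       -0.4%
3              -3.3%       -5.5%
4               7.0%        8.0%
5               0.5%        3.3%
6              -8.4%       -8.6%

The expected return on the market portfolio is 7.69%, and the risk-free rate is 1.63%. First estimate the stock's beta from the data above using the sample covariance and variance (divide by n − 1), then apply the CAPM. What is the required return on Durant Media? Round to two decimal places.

6.64%

Mean R_i = (-3.0 + 0.0 − 3.3 + 7.0 + 0.5 − 8.4) / 6 = -1.2000%
Mean R_m = (-2.1 − 0.4 − 5.5 + 8.0 + 3.3 − 8.6) / 6 = -0.8833%
Σ(R_i − R̄_i)(R_m − R̄_m) = 147.9800  ⇒  Cov = 147.9800 / 5 = 29.5960
Σ(R_m − R̄_m)² = 178.9883  ⇒  Var(R_m) = 178.9883 / 5 = 35.7977
β = Cov / Var(R_m) = 29.5960 / 35.7977 = 0.8268
MRP = 7.69% − 1.63% = 6.06%
E(R) = R_f + β × MRP = 1.63% + 0.8268 × 6.06% = 6.64%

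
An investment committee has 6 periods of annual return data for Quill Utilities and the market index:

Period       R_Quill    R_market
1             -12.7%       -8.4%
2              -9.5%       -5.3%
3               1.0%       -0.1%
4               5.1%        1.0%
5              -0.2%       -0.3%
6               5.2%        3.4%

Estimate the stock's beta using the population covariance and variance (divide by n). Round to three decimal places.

Mean R_i = (-12.7 − 9.5 + 1.0 + 5.1 − 0.2 + 5.2) / 6 = -1.8500%
Mean R_m = (-8.4 − 5.3 − 0.1 + 1.0 − 0.3 + 3.4) / 6 = -1.6167%
Σ(R_i − R̄_i)(R_m − R̄_m) = 161.8250  ⇒  Cov = 161.8250 / 6 = 26.9708
Σ(R_m − R̄_m)² = 95.6283  ⇒  Var(R_m) = 95.6283 / 6 = 15.9381
β = Cov / Var(R_m) = 26.9708 / 15.9381 = 1.6922

1.692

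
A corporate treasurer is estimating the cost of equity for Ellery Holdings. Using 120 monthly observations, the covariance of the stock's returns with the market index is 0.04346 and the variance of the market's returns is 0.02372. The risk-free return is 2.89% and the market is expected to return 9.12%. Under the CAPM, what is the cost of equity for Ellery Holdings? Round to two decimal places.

β = Cov(R_i, R_m) / Var(R_m) = 0.04346 / 0.02372 = 1.8322
MRP = 9.12% − 2.89% = 6.23%
E(R) = R_f + β × MRP = 2.89% + 1.8322 × 6.23% = 14.30%

14.30%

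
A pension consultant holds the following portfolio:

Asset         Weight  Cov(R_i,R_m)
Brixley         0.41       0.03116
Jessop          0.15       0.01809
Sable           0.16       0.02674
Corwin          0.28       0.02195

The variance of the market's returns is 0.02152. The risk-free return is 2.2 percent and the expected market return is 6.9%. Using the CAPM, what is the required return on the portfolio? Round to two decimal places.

7.86%

β_Brixley = 0.03116 / 0.02152 = 1.4480
β_Jessop = 0.01809 / 0.02152 = 0.8406
β_Sable = 0.02674 / 0.02152 = 1.2426
β_Corwin = 0.02195 / 0.02152 = 1.0200
β_P = Σ w_i β_i = 0.41×1.4480 + 0.15×0.8406 + 0.16×1.2426 + 0.28×1.0200 = 1.2042
MRP = 6.9% − 2.2% = 4.70%
E(R_P) = R_f + β_P × MRP = 2.2% + 1.2042 × 4.7% = 7.86%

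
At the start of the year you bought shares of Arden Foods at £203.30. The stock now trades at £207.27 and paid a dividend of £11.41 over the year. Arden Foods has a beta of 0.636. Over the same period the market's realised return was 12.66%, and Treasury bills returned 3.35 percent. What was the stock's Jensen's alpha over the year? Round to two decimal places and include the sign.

Realised HPR = (P1 + D1 − P0) / P0 = (207.27 + 11.41 − 203.30) / 203.30 = 15.38 / 203.30 = 7.5652%
MRP = 12.66% − 3.35% = 9.31%
CAPM required = R_f + β·MRP = 3.35% + 0.636 × 9.31% = 9.27116%
α = realised − required = 7.5652% − 9.27116% = -1.71%

-1.71%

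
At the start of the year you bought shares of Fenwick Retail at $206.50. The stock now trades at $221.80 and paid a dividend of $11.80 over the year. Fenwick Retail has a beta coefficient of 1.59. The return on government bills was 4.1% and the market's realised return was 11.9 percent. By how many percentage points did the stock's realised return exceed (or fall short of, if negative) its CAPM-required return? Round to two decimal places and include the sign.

Realised HPR = (P1 + D1 − P0) / P0 = (221.80 + 11.80 − 206.50) / 206.50 = 27.10 / 206.50 = 13.1235%
MRP = 11.9% − 4.1% = 7.80%
CAPM required = R_f + β·MRP = 4.1% + 1.59 × 7.8% = 16.5020%
α = realised − required = 13.1235% − 16.5020% = -3.38%

-3.38%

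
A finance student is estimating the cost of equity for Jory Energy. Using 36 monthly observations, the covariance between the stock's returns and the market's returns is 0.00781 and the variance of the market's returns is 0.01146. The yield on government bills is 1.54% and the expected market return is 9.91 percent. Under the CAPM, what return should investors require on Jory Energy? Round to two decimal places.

7.24%

β = Cov(R_i, R_m) / Var(R_m) = 0.00781 / 0.01146 = 0.6815
MRP = 9.91% − 1.54% = 8.37%
E(R) = R_f + β × MRP = 1.54% + 0.6815 × 8.37% = 7.24%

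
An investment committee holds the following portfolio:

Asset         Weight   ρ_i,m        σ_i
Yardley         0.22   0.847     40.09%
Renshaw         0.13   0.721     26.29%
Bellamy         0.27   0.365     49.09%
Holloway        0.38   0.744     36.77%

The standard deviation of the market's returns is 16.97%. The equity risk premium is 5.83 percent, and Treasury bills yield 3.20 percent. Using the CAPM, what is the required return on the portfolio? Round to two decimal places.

β_Yardley = 0.847 × 40.09% / 16.97% = 2.0010
β_Renshaw = 0.721 × 26.29% / 16.97% = 1.1170
β_Bellamy = 0.365 × 49.09% / 16.97% = 1.0559
β_Holloway = 0.744 × 36.77% / 16.97% = 1.6121
β_P = Σ w_i β_i = 0.22×2.0010 + 0.13×1.1170 + 0.27×1.0559 + 0.38×1.6121 = 1.4831
E(R_P) = R_f + β_P × MRP = 3.20% + 1.4831 × 5.83% = 11.85%

11.85%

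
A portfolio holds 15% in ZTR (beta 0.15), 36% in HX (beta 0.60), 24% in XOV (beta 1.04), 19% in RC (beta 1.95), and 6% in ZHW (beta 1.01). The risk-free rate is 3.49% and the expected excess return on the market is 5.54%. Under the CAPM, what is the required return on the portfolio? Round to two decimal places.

β_P = Σ w_i β_i = 0.15×0.15 + 0.36×0.60 + 0.24×1.04 + 0.19×1.95 + 0.06×1.01 = 0.9192
E(R_P) = R_f + β_P × MRP = 3.49% + 0.9192 × 5.54% = 8.58%

8.58%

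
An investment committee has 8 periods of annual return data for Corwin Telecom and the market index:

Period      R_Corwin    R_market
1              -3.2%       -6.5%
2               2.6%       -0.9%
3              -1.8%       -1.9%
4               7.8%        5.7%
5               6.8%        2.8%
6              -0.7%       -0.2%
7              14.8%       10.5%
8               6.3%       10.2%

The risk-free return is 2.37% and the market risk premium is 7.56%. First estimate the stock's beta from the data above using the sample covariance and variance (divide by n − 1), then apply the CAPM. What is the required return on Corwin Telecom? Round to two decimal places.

Mean R_i = (-3.2 + 2.6 − 1.8 + 7.8 + 6.8 − 0.7 + 14.8 + 6.3) / 8 = 4.0750%
Mean R_m = (-6.5 − 0.9 − 1.9 + 5.7 + 2.8 − 0.2 + 10.5 + 10.2) / 8 = 2.4625%
Σ(R_i − R̄_i)(R_m − R̄_m) = 224.9025  ⇒  Cov = 224.9025 / 7 = 32.1289
Σ(R_m − R̄_m)² = 252.8188  ⇒  Var(R_m) = 252.8188 / 7 = 36.1170
β = Cov / Var(R_m) = 32.1289 / 36.1170 = 0.8896
E(R) = R_f + β × MRP = 2.37% + 0.8896 × 7.56% = 9.10%

9.10%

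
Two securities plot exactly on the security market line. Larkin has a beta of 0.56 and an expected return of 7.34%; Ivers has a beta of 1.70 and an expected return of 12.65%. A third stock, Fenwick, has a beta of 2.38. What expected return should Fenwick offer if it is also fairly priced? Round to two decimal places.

15.82%

MRP (SML slope) = (12.65% − 7.34%) / (1.70 − 0.56) = 5.31% / 1.14 = 4.6579%
R_f (intercept) = 7.34% − 0.56 × 4.6579% = 4.7316%
E(R_Fenwick) = R_f + β × MRP = 4.7316% + 2.38 × 4.6579% = 15.82%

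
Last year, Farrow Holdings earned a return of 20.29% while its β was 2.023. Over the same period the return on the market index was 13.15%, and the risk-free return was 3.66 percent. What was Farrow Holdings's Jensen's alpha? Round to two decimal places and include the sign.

Market excess return = 13.15% − 3.66% = 9.49%
CAPM benchmark = R_f + β(R_m − R_f) = 3.66% + 2.023 × 9.49% = 22.85827%
α = actual − benchmark = 20.29% − 22.85827% = -2.57%

-2.57%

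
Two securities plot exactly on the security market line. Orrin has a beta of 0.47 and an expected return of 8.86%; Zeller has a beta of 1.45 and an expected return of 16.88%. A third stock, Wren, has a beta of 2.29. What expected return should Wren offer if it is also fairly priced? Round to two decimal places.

23.75%

MRP (SML slope) = (16.88% − 8.86%) / (1.45 − 0.47) = 8.02% / 0.98 = 8.1837%
R_f (intercept) = 8.86% − 0.47 × 8.1837% = 5.0137%
E(R_Wren) = R_f + β × MRP = 5.0137% + 2.29 × 8.1837% = 23.75%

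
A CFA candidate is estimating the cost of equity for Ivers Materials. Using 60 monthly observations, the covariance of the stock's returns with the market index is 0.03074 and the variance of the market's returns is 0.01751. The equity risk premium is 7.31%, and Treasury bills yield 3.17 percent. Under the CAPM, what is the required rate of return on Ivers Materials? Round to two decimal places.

β = Cov(R_i, R_m) / Var(R_m) = 0.03074 / 0.01751 = 1.7556
E(R) = R_f + β × MRP = 3.17% + 1.7556 × 7.31% = 16.00%

16.00%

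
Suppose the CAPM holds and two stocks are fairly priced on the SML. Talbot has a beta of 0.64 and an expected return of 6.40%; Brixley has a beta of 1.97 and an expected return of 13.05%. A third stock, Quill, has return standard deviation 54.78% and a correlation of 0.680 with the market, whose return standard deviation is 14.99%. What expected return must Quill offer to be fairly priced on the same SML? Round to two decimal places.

15.63%

MRP = (13.05% − 6.40%) / (1.97 − 0.64) = 5.0000%
R_f = 6.40% − 0.64 × 5.0000% = 3.2000%
β_Quill = ρ·σ_i/σ_m = 0.680 × 54.78 / 14.99 = 2.4850
E(R_Quill) = R_f + β × MRP = 3.2000% + 2.4850 × 5.0000% = 15.63%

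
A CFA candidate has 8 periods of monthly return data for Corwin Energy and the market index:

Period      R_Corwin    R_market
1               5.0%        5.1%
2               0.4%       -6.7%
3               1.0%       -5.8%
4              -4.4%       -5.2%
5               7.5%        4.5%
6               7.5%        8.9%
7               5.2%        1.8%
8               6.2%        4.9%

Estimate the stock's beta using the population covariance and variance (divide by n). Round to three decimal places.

Mean R_i = (5.0 + 0.4 + 1.0 − 4.4 + 7.5 + 7.5 + 5.2 + 6.2) / 8 = 3.5500%
Mean R_m = (5.1 − 6.7 − 5.8 − 5.2 + 4.5 + 8.9 + 1.8 + 4.9) / 8 = 0.9375%
Σ(R_i − R̄_i)(R_m − R̄_m) = 153.5150  ⇒  Cov = 153.5150 / 8 = 19.1894
Σ(R_m − R̄_m)² = 251.2588  ⇒  Var(R_m) = 251.2588 / 8 = 31.4074
β = Cov / Var(R_m) = 19.1894 / 31.4074 = 0.6110

0.611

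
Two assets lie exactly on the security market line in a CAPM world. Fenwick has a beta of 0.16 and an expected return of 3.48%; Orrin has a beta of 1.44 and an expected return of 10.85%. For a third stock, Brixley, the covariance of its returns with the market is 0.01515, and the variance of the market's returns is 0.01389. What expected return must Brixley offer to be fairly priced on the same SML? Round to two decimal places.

MRP = (10.85% − 3.48%) / (1.44 − 0.16) = 5.7578%
R_f = 3.48% − 0.16 × 5.7578% = 2.5588%
β_Brixley = Cov / Var(R_m) = 0.01515 / 0.01389 = 1.0907
E(R_Brixley) = R_f + β × MRP = 2.5588% + 1.0907 × 5.7578% = 8.84%

8.84%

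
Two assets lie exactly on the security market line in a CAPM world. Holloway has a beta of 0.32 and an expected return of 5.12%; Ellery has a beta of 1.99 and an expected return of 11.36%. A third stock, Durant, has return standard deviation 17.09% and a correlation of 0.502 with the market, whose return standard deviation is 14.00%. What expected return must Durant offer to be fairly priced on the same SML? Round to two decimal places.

MRP = (11.36% − 5.12%) / (1.99 − 0.32) = 3.7365%
R_f = 5.12% − 0.32 × 3.7365% = 3.9243%
β_Durant = ρ·σ_i/σ_m = 0.502 × 17.09 / 14.00 = 0.6128
E(R_Durant) = R_f + β × MRP = 3.9243% + 0.6128 × 3.7365% = 6.21%

6.21%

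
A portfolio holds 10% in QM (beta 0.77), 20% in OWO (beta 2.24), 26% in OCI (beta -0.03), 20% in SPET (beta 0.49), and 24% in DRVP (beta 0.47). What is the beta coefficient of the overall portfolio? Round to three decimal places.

0.728

β_P = Σ w_i β_i = 0.10×0.77 + 0.20×2.24 + 0.26×-0.03 + 0.20×0.49 + 0.24×0.47 = 0.7280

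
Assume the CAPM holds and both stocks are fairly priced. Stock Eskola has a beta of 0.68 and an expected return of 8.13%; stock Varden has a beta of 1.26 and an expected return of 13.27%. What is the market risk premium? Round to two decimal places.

Both satisfy E(R) = R_f + β·MRP, so the slope of the SML is
MRP = (13.27% − 8.13%) / (1.26 − 0.68) = 5.14% / 0.58 = 8.8621%

8.86%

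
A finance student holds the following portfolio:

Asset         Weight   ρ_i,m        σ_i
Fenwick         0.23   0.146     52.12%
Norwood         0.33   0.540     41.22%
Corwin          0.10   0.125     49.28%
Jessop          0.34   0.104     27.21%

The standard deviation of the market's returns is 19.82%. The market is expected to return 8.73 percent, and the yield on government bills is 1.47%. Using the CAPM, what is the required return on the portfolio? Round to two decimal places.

β_Fenwick = 0.146 × 52.12% / 19.82% = 0.3839
β_Norwood = 0.540 × 41.22% / 19.82% = 1.1230
β_Corwin = 0.125 × 49.28% / 19.82% = 0.3108
β_Jessop = 0.104 × 27.21% / 19.82% = 0.1428
β_P = Σ w_i β_i = 0.23×0.3839 + 0.33×1.1230 + 0.10×0.3108 + 0.34×0.1428 = 0.5385
MRP = 8.73% − 1.47% = 7.26%
E(R_P) = R_f + β_P × MRP = 1.47% + 0.5385 × 7.26% = 5.38%

5.38%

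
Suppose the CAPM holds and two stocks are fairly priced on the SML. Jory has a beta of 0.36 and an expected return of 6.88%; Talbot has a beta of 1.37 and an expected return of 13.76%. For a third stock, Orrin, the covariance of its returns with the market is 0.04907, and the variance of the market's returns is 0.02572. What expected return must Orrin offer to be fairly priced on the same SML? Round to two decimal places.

17.42%

MRP = (13.76% − 6.88%) / (1.37 − 0.36) = 6.8119%
R_f = 6.88% − 0.36 × 6.8119% = 4.4277%
β_Orrin = Cov / Var(R_m) = 0.04907 / 0.02572 = 1.9079
E(R_Orrin) = R_f + β × MRP = 4.4277% + 1.9079 × 6.8119% = 17.42%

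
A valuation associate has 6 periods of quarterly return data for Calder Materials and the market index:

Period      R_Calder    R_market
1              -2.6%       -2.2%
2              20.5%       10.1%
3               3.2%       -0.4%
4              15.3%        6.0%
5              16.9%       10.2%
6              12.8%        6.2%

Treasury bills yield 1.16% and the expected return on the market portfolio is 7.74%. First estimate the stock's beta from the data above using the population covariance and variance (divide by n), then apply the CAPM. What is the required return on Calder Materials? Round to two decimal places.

Mean R_i = (-2.6 + 20.5 + 3.2 + 15.3 + 16.9 + 12.8) / 6 = 11.0167%
Mean R_m = (-2.2 + 10.1 − 0.4 + 6.0 + 10.2 + 6.2) / 6 = 4.9833%
Σ(R_i − R̄_i)(R_m − R̄_m) = 225.6317  ⇒  Cov = 225.6317 / 6 = 37.6053
Σ(R_m − R̄_m)² = 136.4883  ⇒  Var(R_m) = 136.4883 / 6 = 22.7481
β = Cov / Var(R_m) = 37.6053 / 22.7481 = 1.6531
MRP = 7.74% − 1.16% = 6.58%
E(R) = R_f + β × MRP = 1.16% + 1.6531 × 6.58% = 12.04%

12.04%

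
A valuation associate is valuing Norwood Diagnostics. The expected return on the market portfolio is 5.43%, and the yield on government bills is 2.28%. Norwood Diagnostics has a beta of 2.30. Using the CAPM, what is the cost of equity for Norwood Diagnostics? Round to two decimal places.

9.53%

Market risk premium = E(R_m) − R_f = 5.43% − 2.28% = 3.15%
E(R) = R_f + β × MRP = 2.28% + 2.30 × 3.15% = 9.53%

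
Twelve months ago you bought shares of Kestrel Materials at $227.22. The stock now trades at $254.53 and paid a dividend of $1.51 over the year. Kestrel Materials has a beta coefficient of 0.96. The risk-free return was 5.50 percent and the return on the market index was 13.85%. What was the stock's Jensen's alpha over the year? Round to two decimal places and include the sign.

-0.83%

Realised HPR = (P1 + D1 − P0) / P0 = (254.53 + 1.51 − 227.22) / 227.22 = 28.82 / 227.22 = 12.6837%
MRP = 13.85% − 5.50% = 8.35%
CAPM required = R_f + β·MRP = 5.50% + 0.96 × 8.35% = 13.5160%
α = realised − required = 12.6837% − 13.5160% = -0.83%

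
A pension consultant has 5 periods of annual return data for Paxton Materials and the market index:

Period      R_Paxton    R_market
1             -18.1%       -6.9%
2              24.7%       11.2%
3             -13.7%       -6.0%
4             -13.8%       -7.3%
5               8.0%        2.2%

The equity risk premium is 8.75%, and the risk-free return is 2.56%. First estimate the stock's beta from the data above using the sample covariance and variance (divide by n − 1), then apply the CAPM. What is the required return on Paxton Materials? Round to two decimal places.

22.39%

Mean R_i = (-18.1 + 24.7 − 13.7 − 13.8 + 8.0) / 5 = -2.5800%
Mean R_m = (-6.9 + 11.2 − 6.0 − 7.3 + 2.2) / 5 = -1.3600%
Σ(R_i − R̄_i)(R_m − R̄_m) = 584.5260  ⇒  Cov = 584.5260 / 4 = 146.1315
Σ(R_m − R̄_m)² = 257.9320  ⇒  Var(R_m) = 257.9320 / 4 = 64.4830
β = Cov / Var(R_m) = 146.1315 / 64.4830 = 2.2662
E(R) = R_f + β × MRP = 2.56% + 2.2662 × 8.75% = 22.39%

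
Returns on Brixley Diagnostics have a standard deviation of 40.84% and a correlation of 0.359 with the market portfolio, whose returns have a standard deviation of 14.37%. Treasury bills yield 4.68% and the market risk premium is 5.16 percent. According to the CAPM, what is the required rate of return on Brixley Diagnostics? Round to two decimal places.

β = ρ × σ_i / σ_m = 0.359 × 40.84% / 14.37% = 1.0203
E(R) = 4.68% + 1.0203 × 5.16% = 9.94%

9.94%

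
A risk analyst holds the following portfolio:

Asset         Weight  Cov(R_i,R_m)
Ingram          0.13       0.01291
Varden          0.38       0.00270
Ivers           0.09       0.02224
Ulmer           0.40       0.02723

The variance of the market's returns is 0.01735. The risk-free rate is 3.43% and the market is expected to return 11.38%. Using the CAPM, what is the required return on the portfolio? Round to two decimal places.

β_Ingram = 0.01291 / 0.01735 = 0.7441
β_Varden = 0.00270 / 0.01735 = 0.1556
β_Ivers = 0.02224 / 0.01735 = 1.2818
β_Ulmer = 0.02723 / 0.01735 = 1.5695
β_P = Σ w_i β_i = 0.13×0.7441 + 0.38×0.1556 + 0.09×1.2818 + 0.40×1.5695 = 0.8990
MRP = 11.38% − 3.43% = 7.95%
E(R_P) = R_f + β_P × MRP = 3.43% + 0.8990 × 7.95% = 10.58%

10.58%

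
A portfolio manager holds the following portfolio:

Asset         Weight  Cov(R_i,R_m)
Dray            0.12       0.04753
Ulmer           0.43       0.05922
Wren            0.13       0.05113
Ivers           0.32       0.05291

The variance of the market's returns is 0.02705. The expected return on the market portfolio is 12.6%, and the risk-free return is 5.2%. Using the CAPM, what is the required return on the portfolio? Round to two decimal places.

β_Dray = 0.04753 / 0.02705 = 1.7571
β_Ulmer = 0.05922 / 0.02705 = 2.1893
β_Wren = 0.05113 / 0.02705 = 1.8902
β_Ivers = 0.05291 / 0.02705 = 1.9560
β_P = Σ w_i β_i = 0.12×1.7571 + 0.43×2.1893 + 0.13×1.8902 + 0.32×1.9560 = 2.0239
MRP = 12.6% − 5.2% = 7.40%
E(R_P) = R_f + β_P × MRP = 5.2% + 2.0239 × 7.4% = 20.18%

20.18%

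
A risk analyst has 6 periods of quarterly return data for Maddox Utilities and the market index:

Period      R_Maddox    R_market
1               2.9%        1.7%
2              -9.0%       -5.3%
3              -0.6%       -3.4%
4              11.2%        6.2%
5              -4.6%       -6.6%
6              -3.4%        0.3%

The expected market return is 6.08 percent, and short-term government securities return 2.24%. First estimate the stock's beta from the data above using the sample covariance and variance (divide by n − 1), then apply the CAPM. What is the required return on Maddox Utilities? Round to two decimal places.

7.17%

Mean R_i = (2.9 − 9.0 − 0.6 + 11.2 − 4.6 − 3.4) / 6 = -0.5833%
Mean R_m = (1.7 − 5.3 − 3.4 + 6.2 − 6.6 + 0.3) / 6 = -1.1833%
Σ(R_i − R̄_i)(R_m − R̄_m) = 149.3083  ⇒  Cov = 149.3083 / 5 = 29.8617
Σ(R_m − R̄_m)² = 116.2283  ⇒  Var(R_m) = 116.2283 / 5 = 23.2457
β = Cov / Var(R_m) = 29.8617 / 23.2457 = 1.2846
MRP = 6.08% − 2.24% = 3.84%
E(R) = R_f + β × MRP = 2.24% + 1.2846 × 3.84% = 7.17%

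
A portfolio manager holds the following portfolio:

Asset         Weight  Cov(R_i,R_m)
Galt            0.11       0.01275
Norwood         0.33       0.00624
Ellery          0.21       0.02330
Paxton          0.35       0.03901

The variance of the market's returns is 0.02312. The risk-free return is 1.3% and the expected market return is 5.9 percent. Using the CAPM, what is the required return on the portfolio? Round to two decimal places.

β_Galt = 0.01275 / 0.02312 = 0.5515
β_Norwood = 0.00624 / 0.02312 = 0.2699
β_Ellery = 0.02330 / 0.02312 = 1.0078
β_Paxton = 0.03901 / 0.02312 = 1.6873
β_P = Σ w_i β_i = 0.11×0.5515 + 0.33×0.2699 + 0.21×1.0078 + 0.35×1.6873 = 0.9519
MRP = 5.9% − 1.3% = 4.60%
E(R_P) = R_f + β_P × MRP = 1.3% + 0.9519 × 4.6% = 5.68%

5.68%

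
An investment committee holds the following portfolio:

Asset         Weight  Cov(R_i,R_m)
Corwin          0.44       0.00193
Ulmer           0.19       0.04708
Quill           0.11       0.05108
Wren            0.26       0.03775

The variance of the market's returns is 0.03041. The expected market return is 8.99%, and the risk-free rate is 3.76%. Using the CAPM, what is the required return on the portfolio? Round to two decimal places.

8.10%

β_Corwin = 0.00193 / 0.03041 = 0.0635
β_Ulmer = 0.04708 / 0.03041 = 1.5482
β_Quill = 0.05108 / 0.03041 = 1.6797
β_Wren = 0.03775 / 0.03041 = 1.2414
β_P = Σ w_i β_i = 0.44×0.0635 + 0.19×1.5482 + 0.11×1.6797 + 0.26×1.2414 = 0.8296
MRP = 8.99% − 3.76% = 5.23%
E(R_P) = R_f + β_P × MRP = 3.76% + 0.8296 × 5.23% = 8.10%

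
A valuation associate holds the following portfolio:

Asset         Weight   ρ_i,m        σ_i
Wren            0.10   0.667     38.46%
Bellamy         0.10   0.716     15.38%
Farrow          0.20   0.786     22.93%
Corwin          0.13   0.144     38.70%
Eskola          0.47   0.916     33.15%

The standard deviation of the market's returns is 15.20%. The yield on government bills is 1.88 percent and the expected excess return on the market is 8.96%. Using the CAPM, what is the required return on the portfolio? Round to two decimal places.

15.01%

β_Wren = 0.667 × 38.46% / 15.20% = 1.6877
β_Bellamy = 0.716 × 15.38% / 15.20% = 0.7245
β_Farrow = 0.786 × 22.93% / 15.20% = 1.1857
β_Corwin = 0.144 × 38.70% / 15.20% = 0.3666
β_Eskola = 0.916 × 33.15% / 15.20% = 1.9977
β_P = Σ w_i β_i = 0.10×1.6877 + 0.10×0.7245 + 0.20×1.1857 + 0.13×0.3666 + 0.47×1.9977 = 1.4649
E(R_P) = R_f + β_P × MRP = 1.88% + 1.4649 × 8.96% = 15.01%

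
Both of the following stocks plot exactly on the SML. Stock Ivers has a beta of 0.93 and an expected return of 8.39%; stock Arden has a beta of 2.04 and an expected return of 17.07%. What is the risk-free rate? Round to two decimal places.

1.12%

Both satisfy E(R) = R_f + β·MRP, so the slope of the SML is
MRP = (17.07% − 8.39%) / (2.04 − 0.93) = 8.68% / 1.11 = 7.8198%
R_f = E(R_Ivers) − β_Ivers·MRP = 8.39% − 0.93 × 7.8198% = 1.1176%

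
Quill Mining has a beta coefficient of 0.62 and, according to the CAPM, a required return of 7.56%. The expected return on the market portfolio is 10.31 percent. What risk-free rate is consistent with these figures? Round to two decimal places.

3.07%

E(R) = R_f + β(E(R_m) − R_f) = R_f(1 − β) + β·E(R_m)
7.56% = R_f × (1 − 0.62) + 0.62 × 10.31%
7.56% = R_f × 0.38 + 6.3922%
R_f = (7.56% − 6.3922%) / 0.38 = 3.07%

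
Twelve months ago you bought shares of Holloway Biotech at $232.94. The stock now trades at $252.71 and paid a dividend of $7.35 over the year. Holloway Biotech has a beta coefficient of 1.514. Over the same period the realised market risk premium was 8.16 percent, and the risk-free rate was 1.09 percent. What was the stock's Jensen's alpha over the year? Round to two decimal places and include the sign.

-1.80%

Realised HPR = (P1 + D1 − P0) / P0 = (252.71 + 7.35 − 232.94) / 232.94 = 27.12 / 232.94 = 11.6425%
CAPM required = R_f + β·MRP = 1.09% + 1.514 × 8.16% = 13.44424%
α = realised − required = 11.6425% − 13.44424% = -1.80%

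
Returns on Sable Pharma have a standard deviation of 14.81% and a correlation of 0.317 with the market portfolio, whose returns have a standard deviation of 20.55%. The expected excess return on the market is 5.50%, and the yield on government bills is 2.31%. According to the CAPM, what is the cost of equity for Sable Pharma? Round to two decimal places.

3.57%

β = ρ × σ_i / σ_m = 0.317 × 14.81% / 20.55% = 0.2285
E(R) = 2.31% + 0.2285 × 5.50% = 3.57%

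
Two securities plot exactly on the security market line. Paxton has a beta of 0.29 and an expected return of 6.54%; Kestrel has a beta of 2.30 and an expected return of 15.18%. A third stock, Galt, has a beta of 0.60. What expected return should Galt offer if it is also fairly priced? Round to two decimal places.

7.87%

MRP (SML slope) = (15.18% − 6.54%) / (2.30 − 0.29) = 8.64% / 2.01 = 4.2985%
R_f (intercept) = 6.54% − 0.29 × 4.2985% = 5.2934%
E(R_Galt) = R_f + β × MRP = 5.2934% + 0.60 × 4.2985% = 7.87%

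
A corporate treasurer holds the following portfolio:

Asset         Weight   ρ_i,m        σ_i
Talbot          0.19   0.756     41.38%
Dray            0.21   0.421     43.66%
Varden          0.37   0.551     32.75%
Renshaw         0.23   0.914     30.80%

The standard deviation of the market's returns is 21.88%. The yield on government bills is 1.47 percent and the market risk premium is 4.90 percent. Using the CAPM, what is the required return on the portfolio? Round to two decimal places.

6.61%

β_Talbot = 0.756 × 41.38% / 21.88% = 1.4298
β_Dray = 0.421 × 43.66% / 21.88% = 0.8401
β_Varden = 0.551 × 32.75% / 21.88% = 0.8247
β_Renshaw = 0.914 × 30.80% / 21.88% = 1.2866
β_P = Σ w_i β_i = 0.19×1.4298 + 0.21×0.8401 + 0.37×0.8247 + 0.23×1.2866 = 1.0491
E(R_P) = R_f + β_P × MRP = 1.47% + 1.0491 × 4.90% = 6.61%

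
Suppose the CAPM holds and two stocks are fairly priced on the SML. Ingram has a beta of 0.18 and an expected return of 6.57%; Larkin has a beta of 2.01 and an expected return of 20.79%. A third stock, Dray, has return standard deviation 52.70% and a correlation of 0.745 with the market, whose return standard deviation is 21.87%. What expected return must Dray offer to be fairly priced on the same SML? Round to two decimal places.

19.12%

MRP = (20.79% − 6.57%) / (2.01 − 0.18) = 7.7705%
R_f = 6.57% − 0.18 × 7.7705% = 5.1713%
β_Dray = ρ·σ_i/σ_m = 0.745 × 52.70 / 21.87 = 1.7952
E(R_Dray) = R_f + β × MRP = 5.1713% + 1.7952 × 7.7705% = 19.12%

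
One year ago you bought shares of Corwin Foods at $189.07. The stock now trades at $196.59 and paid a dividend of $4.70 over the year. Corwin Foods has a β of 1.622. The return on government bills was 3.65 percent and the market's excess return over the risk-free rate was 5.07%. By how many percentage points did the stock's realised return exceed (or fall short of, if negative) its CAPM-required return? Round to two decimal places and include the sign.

-5.41%

Realised HPR = (P1 + D1 − P0) / P0 = (196.59 + 4.70 − 189.07) / 189.07 = 12.22 / 189.07 = 6.4632%
CAPM required = R_f + β·MRP = 3.65% + 1.622 × 5.07% = 11.87354%
α = realised − required = 6.4632% − 11.87354% = -5.41%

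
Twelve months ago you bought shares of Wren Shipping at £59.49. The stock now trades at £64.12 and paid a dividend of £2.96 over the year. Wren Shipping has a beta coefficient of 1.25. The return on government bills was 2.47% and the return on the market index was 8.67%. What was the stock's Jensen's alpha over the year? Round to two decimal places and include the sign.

+2.54%

Realised HPR = (P1 + D1 − P0) / P0 = (64.12 + 2.96 − 59.49) / 59.49 = 7.59 / 59.49 = 12.7584%
MRP = 8.67% − 2.47% = 6.20%
CAPM required = R_f + β·MRP = 2.47% + 1.25 × 6.20% = 10.2200%
α = realised − required = 12.7584% − 10.2200% = +2.54%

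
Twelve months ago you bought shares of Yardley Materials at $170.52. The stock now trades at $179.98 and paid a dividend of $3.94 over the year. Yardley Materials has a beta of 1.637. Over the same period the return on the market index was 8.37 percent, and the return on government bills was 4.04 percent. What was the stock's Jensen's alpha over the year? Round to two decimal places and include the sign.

Realised HPR = (P1 + D1 − P0) / P0 = (179.98 + 3.94 − 170.52) / 170.52 = 13.40 / 170.52 = 7.8583%
MRP = 8.37% − 4.04% = 4.33%
CAPM required = R_f + β·MRP = 4.04% + 1.637 × 4.33% = 11.12821%
α = realised − required = 7.8583% − 11.12821% = -3.27%

-3.27%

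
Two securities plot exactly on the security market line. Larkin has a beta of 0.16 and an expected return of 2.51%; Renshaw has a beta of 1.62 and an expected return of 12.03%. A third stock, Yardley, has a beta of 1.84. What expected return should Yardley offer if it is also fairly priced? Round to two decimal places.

MRP (SML slope) = (12.03% − 2.51%) / (1.62 − 0.16) = 9.52% / 1.46 = 6.5205%
R_f (intercept) = 2.51% − 0.16 × 6.5205% = 1.4667%
E(R_Yardley) = R_f + β × MRP = 1.4667% + 1.84 × 6.5205% = 13.46%

13.46%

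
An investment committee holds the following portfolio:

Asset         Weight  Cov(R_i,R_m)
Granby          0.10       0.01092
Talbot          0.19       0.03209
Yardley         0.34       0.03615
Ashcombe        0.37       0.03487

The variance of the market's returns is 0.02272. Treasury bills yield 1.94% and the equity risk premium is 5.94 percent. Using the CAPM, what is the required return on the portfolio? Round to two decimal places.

β_Granby = 0.01092 / 0.02272 = 0.4806
β_Talbot = 0.03209 / 0.02272 = 1.4124
β_Yardley = 0.03615 / 0.02272 = 1.5911
β_Ashcombe = 0.03487 / 0.02272 = 1.5348
β_P = Σ w_i β_i = 0.10×0.4806 + 0.19×1.4124 + 0.34×1.5911 + 0.37×1.5348 = 1.4253
E(R_P) = R_f + β_P × MRP = 1.94% + 1.4253 × 5.94% = 10.41%

10.41%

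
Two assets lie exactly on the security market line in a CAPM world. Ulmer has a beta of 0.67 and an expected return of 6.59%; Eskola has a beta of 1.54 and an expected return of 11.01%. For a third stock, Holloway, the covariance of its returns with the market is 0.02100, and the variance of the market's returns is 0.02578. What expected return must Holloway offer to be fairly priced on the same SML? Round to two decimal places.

7.32%

MRP = (11.01% − 6.59%) / (1.54 − 0.67) = 5.0805%
R_f = 6.59% − 0.67 × 5.0805% = 3.1861%
β_Holloway = Cov / Var(R_m) = 0.02100 / 0.02578 = 0.8146
E(R_Holloway) = R_f + β × MRP = 3.1861% + 0.8146 × 5.0805% = 7.32%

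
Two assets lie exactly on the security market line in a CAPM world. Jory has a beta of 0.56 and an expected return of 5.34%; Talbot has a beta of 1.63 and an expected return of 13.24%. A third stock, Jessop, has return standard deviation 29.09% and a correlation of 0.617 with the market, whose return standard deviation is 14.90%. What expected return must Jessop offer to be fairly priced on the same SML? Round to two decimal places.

10.10%

MRP = (13.24% − 5.34%) / (1.63 − 0.56) = 7.3832%
R_f = 5.34% − 0.56 × 7.3832% = 1.2054%
β_Jessop = ρ·σ_i/σ_m = 0.617 × 29.09 / 14.90 = 1.2046
E(R_Jessop) = R_f + β × MRP = 1.2054% + 1.2046 × 7.3832% = 10.10%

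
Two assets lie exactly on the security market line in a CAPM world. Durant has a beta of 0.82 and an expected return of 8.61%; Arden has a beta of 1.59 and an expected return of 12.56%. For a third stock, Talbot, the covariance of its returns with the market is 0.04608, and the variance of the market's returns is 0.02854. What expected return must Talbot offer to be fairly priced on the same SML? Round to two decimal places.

12.69%

MRP = (12.56% − 8.61%) / (1.59 − 0.82) = 5.1299%
R_f = 8.61% − 0.82 × 5.1299% = 4.4035%
β_Talbot = Cov / Var(R_m) = 0.04608 / 0.02854 = 1.6146
E(R_Talbot) = R_f + β × MRP = 4.4035% + 1.6146 × 5.1299% = 12.69%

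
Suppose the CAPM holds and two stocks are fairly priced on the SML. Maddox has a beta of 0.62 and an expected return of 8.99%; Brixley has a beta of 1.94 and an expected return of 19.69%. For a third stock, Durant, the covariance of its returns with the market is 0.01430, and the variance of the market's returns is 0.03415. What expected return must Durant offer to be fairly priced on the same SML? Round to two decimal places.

7.36%

MRP = (19.69% − 8.99%) / (1.94 − 0.62) = 8.1061%
R_f = 8.99% − 0.62 × 8.1061% = 3.9642%
β_Durant = Cov / Var(R_m) = 0.01430 / 0.03415 = 0.4187
E(R_Durant) = R_f + β × MRP = 3.9642% + 0.4187 × 8.1061% = 7.36%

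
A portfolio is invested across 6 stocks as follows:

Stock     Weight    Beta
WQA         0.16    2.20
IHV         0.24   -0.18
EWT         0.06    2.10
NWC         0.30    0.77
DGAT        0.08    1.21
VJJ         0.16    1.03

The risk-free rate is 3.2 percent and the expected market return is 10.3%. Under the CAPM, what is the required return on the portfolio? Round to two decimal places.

9.78%

β_P = Σ w_i β_i = 0.16×2.20 + 0.24×-0.18 + 0.06×2.10 + 0.30×0.77 + 0.08×1.21 + 0.16×1.03 = 0.9274
MRP = 10.3% − 3.2% = 7.10%
E(R_P) = R_f + β_P × MRP = 3.2% + 0.9274 × 7.1% = 9.78%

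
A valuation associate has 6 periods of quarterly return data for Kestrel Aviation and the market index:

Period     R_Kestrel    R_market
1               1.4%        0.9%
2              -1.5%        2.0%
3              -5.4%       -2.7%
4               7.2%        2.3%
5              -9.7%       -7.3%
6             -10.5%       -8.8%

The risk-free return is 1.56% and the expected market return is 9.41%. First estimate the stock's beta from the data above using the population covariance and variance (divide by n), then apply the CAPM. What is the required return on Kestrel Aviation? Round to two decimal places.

11.64%

Mean R_i = (1.4 − 1.5 − 5.4 + 7.2 − 9.7 − 10.5) / 6 = -3.0833%
Mean R_m = (0.9 + 2.0 − 2.7 + 2.3 − 7.3 − 8.8) / 6 = -2.2667%
Σ(R_i − R̄_i)(R_m − R̄_m) = 150.6767  ⇒  Cov = 150.6767 / 6 = 25.1128
Σ(R_m − R̄_m)² = 117.2933  ⇒  Var(R_m) = 117.2933 / 6 = 19.5489
β = Cov / Var(R_m) = 25.1128 / 19.5489 = 1.2846
MRP = 9.41% − 1.56% = 7.85%
E(R) = R_f + β × MRP = 1.56% + 1.2846 × 7.85% = 11.64%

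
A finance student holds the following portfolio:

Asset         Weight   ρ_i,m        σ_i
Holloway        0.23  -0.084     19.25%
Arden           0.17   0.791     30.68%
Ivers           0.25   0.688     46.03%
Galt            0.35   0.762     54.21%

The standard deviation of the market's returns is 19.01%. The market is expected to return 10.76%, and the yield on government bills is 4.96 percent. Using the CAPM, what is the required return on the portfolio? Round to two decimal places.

12.93%

β_Holloway = -0.084 × 19.25% / 19.01% = -0.0851
β_Arden = 0.791 × 30.68% / 19.01% = 1.2766
β_Ivers = 0.688 × 46.03% / 19.01% = 1.6659
β_Galt = 0.762 × 54.21% / 19.01% = 2.1730
β_P = Σ w_i β_i = 0.23×-0.0851 + 0.17×1.2766 + 0.25×1.6659 + 0.35×2.1730 = 1.3745
MRP = 10.76% − 4.96% = 5.80%
E(R_P) = R_f + β_P × MRP = 4.96% + 1.3745 × 5.80% = 12.93%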